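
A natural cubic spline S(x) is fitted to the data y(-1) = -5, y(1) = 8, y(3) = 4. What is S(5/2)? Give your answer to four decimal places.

5.9961

Put σ_i = S'' at the i-th knot. Here h = (2, 2) and Δ = (13/2, -2), so the interior equations h_(i-1)·σ_(i-1) + 2(h_(i-1)+h_i)·σ_i + h_i·σ_(i+1) = 6(Δ_i − Δ_(i-1)) read
  2·σ_0 + 8·σ_1 + 2·σ_2 = 6(Δ_1 - Δ_0) = -51
Natural end conditions: σ_0 = σ_2 = 0.
Solving: σ_0 = 0, σ_1 = -51/8, σ_2 = 0.
On [1, 3], S(x) = 8 + 9/4·(x - 1) - 51/16·(x - 1)² + 17/32·(x - 1)³.
With (x - 1) = 3/2: S(5/2) = 1535/256.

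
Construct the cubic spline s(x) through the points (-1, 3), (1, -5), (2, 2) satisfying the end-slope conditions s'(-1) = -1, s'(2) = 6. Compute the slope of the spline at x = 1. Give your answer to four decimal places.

With m_i denoting the second derivative at x_i, h_i = 2, 1, and Δ_i = (y_(i+1) − y_i)/h_i = -4, 7:
  2·m_0 + 6·m_1 + 1·m_2 = 6(Δ_1 - Δ_0) = 66
Clamped end conditions give two more equations: 2h_0·m_0 + h_0·m_1 = 6(Δ_0 - s'(-1)) = -18 and h_1·m_1 + 2h_1·m_2 = 6(s'(2) - Δ_1) = -6.
Solving the tridiagonal system: m_0 = -79/6, m_1 = 52/3, m_2 = -35/3.
On [1, 2], s'(x) = b_1 + 2c_1·(x - 1) + 3d_1·(x - 1)² with b_1 = Δ_1 - h_1(2m_1 + m_2)/6 = 19/6, c_1 = m_1/2 = 26/3, d_1 = (m_2 - m_1)/(6h_1) = -29/6. So s'(1) = 19/6.

3.1667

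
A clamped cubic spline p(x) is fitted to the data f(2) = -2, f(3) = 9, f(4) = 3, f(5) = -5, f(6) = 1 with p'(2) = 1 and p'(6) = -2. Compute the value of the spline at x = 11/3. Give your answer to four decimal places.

6.9339

Put m_i = p'' at the i-th knot. Here h = (1, 1, 1, 1) and Δ = (11, -6, -8, 6), so the interior equations h_(i-1)·m_(i-1) + 2(h_(i-1)+h_i)·m_i + h_i·m_(i+1) = 6(Δ_i − Δ_(i-1)) read
  1·m_0 + 4·m_1 + 1·m_2 = 6(Δ_1 - Δ_0) = -102
  1·m_1 + 4·m_2 + 1·m_3 = 6(Δ_2 - Δ_1) = -12
  1·m_2 + 4·m_3 + 1·m_4 = 6(Δ_3 - Δ_2) = 84
Clamped end conditions give two more equations: 2h_0·m_0 + h_0·m_1 = 6(Δ_0 - p'(2)) = 60 and h_3·m_3 + 2h_3·m_4 = 6(p'(6) - Δ_3) = -48.
Forward elimination and back-substitution give m_0 = 681/14, m_1 = -261/7, m_2 = -3/2, m_3 = 219/7, m_4 = -555/14.
On [3, 4], p(x) = 9 + 187/28·(x - 3) - 261/14·(x - 3)² + 167/28·(x - 3)³.
With (x - 3) = 2/3: p(11/3) = 2621/378.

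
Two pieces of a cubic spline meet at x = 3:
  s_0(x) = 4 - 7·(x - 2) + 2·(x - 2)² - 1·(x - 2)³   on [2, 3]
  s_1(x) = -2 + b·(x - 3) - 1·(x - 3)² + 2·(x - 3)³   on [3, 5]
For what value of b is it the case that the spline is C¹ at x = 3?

-6

s_0'(x) = -7 + 4·(x - 2) - 3·(x - 2)², so s_0'(3) = -6. On the right, s_1'(3) = b, so b = -6.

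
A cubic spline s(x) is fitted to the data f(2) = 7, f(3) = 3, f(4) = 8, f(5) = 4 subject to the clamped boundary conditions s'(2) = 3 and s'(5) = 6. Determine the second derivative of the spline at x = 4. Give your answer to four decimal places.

Let m_i = s''(x_i). Step sizes h_i = 1, 1, 1; slopes of the chords Δ_i = (y_(i+1) - y_i)/h_i = -4, 5, -4.
  1·m_0 + 4·m_1 + 1·m_2 = 6(Δ_1 - Δ_0) = 54
  1·m_1 + 4·m_2 + 1·m_3 = 6(Δ_2 - Δ_1) = -54
Clamped end conditions give two more equations: 2h_0·m_0 + h_0·m_1 = 6(Δ_0 - s'(2)) = -42 and h_2·m_2 + 2h_2·m_3 = 6(s'(5) - Δ_2) = 60.
Solving the tridiagonal system: m_0 = -182/5, m_1 = 154/5, m_2 = -164/5, m_3 = 232/5.

-32.8000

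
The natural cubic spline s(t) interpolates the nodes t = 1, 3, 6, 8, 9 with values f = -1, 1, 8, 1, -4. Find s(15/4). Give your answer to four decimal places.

Put σ_i = s'' at the i-th knot. Here h = (2, 3, 2, 1) and Δ = (1, 7/3, -7/2, -5), so the interior equations h_(i-1)·σ_(i-1) + 2(h_(i-1)+h_i)·σ_i + h_i·σ_(i+1) = 6(Δ_i − Δ_(i-1)) read
  2·σ_0 + 10·σ_1 + 3·σ_2 = 6(Δ_1 - Δ_0) = 8
  3·σ_1 + 10·σ_2 + 2·σ_3 = 6(Δ_2 - Δ_1) = -35
  2·σ_2 + 6·σ_3 + 1·σ_4 = 6(Δ_3 - Δ_2) = -9
Natural end conditions: σ_0 = σ_4 = 0.
Hence σ_0 = 0, σ_1 = 512/253, σ_2 = -1032/253, σ_3 = -71/506, σ_4 = 0.
On [3, 6], s(t) = 1 + 1783/759·(t - 3) + 256/253·(t - 3)² - 772/2277·(t - 3)³.
With (t - 3) = 3/4: s(15/4) = 12905/4048.

3.1880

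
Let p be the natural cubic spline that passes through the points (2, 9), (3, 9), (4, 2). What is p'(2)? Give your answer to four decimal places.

1.7500

With M_i denoting the second derivative at x_i, h_i = 1, 1, and Δ_i = (y_(i+1) − y_i)/h_i = 0, -7:
  1·M_0 + 4·M_1 + 1·M_2 = 6(Δ_1 - Δ_0) = -42
Natural end conditions: M_0 = M_2 = 0.
Hence M_0 = 0, M_1 = -21/2, M_2 = 0.
On [2, 3], p'(x) = b_0 + 2c_0·(x - 2) + 3d_0·(x - 2)² with b_0 = Δ_0 - h_0(2M_0 + M_1)/6 = 7/4, c_0 = M_0/2 = 0, d_0 = (M_1 - M_0)/(6h_0) = -7/4. So p'(2) = 7/4.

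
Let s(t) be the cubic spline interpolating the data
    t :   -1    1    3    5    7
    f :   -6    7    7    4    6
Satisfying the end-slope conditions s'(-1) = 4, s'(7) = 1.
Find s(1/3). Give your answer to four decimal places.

2.9101

Let m_i = s''(x_i). Step sizes h_i = 2, 2, 2, 2; slopes of the chords Δ_i = (y_(i+1) - y_i)/h_i = 13/2, 0, -3/2, 1.
  2·m_0 + 8·m_1 + 2·m_2 = 6(Δ_1 - Δ_0) = -39
  2·m_1 + 8·m_2 + 2·m_3 = 6(Δ_2 - Δ_1) = -9
  2·m_2 + 8·m_3 + 2·m_4 = 6(Δ_3 - Δ_2) = 15
Clamped end conditions give two more equations: 2h_0·m_0 + h_0·m_1 = 6(Δ_0 - s'(-1)) = 15 and h_3·m_3 + 2h_3·m_4 = 6(s'(7) - Δ_3) = 0.
Hence m_0 = 99/14, m_1 = -93/14, m_2 = 0, m_3 = 15/7, m_4 = -15/14.
On [-1, 1], s(t) = -6 + 4·(t + 1) + 99/28·(t + 1)² - 8/7·(t + 1)³.
With (t + 1) = 4/3: s(1/3) = 550/189.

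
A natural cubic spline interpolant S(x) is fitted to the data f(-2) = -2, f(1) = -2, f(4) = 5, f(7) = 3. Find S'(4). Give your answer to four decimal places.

1.2444

Write m_i for S''(x_i). With h_i = 3, 3, 3 and divided differences Δ_i = 0, 7/3, -2/3, the continuity of S' gives the tridiagonal system
  3·m_0 + 12·m_1 + 3·m_2 = 6(Δ_1 - Δ_0) = 14
  3·m_1 + 12·m_2 + 3·m_3 = 6(Δ_2 - Δ_1) = -18
Natural end conditions: m_0 = m_3 = 0.
Hence m_0 = 0, m_1 = 74/45, m_2 = -86/45, m_3 = 0.
On [4, 7], S'(x) = b_2 + 2c_2·(x - 4) + 3d_2·(x - 4)² with b_2 = Δ_2 - h_2(2m_2 + m_3)/6 = 56/45, c_2 = m_2/2 = -43/45, d_2 = (m_3 - m_2)/(6h_2) = 43/405. So S'(4) = 56/45.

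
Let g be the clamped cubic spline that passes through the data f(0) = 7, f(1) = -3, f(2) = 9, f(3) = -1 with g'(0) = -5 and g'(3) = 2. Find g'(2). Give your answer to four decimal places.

0.3333

Let m_i = g''(x_i). Step sizes h_i = 1, 1, 1; slopes of the chords Δ_i = (y_(i+1) - y_i)/h_i = -10, 12, -10.
  1·m_0 + 4·m_1 + 1·m_2 = 6(Δ_1 - Δ_0) = 132
  1·m_1 + 4·m_2 + 1·m_3 = 6(Δ_2 - Δ_1) = -132
Clamped end conditions give two more equations: 2h_0·m_0 + h_0·m_1 = 6(Δ_0 - g'(0)) = -30 and h_2·m_2 + 2h_2·m_3 = 6(g'(3) - Δ_2) = 72.
Solving the tridiagonal system: m_0 = -136/3, m_1 = 182/3, m_2 = -196/3, m_3 = 206/3.
On [2, 3], g'(x) = b_2 + 2c_2·(x - 2) + 3d_2·(x - 2)² with b_2 = Δ_2 - h_2(2m_2 + m_3)/6 = 1/3, c_2 = m_2/2 = -98/3, d_2 = (m_3 - m_2)/(6h_2) = 67/3. So g'(2) = 1/3.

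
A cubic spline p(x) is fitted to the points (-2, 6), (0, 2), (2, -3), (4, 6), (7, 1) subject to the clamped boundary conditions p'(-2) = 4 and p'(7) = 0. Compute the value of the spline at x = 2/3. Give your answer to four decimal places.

Put M_i = p'' at the i-th knot. Here h = (2, 2, 2, 3) and Δ = (-2, -5/2, 9/2, -5/3), so the interior equations h_(i-1)·M_(i-1) + 2(h_(i-1)+h_i)·M_i + h_i·M_(i+1) = 6(Δ_i − Δ_(i-1)) read
  2·M_0 + 8·M_1 + 2·M_2 = 6(Δ_1 - Δ_0) = -3
  2·M_1 + 8·M_2 + 2·M_3 = 6(Δ_2 - Δ_1) = 42
  2·M_2 + 10·M_3 + 3·M_4 = 6(Δ_3 - Δ_2) = -37
Clamped end conditions give two more equations: 2h_0·M_0 + h_0·M_1 = 6(Δ_0 - p'(-2)) = -36 and h_3·M_3 + 2h_3·M_4 = 6(p'(7) - Δ_3) = 10.
Hence M_0 = -1255/138, M_1 = 13/69, M_2 = 472/69, M_3 = -452/69, M_4 = 341/69.
On [0, 2], p(x) = 2 - 677/138·x + 13/138·x² + 51/92·x³.
With x = 2/3: p(2/3) = -661/621.

-1.0644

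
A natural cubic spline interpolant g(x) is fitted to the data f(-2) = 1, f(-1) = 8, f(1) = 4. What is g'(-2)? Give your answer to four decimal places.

With σ_i denoting the second derivative at x_i, h_i = 1, 2, and Δ_i = (y_(i+1) − y_i)/h_i = 7, -2:
  1·σ_0 + 6·σ_1 + 2·σ_2 = 6(Δ_1 - Δ_0) = -54
Natural end conditions: σ_0 = σ_2 = 0.
Solving: σ_0 = 0, σ_1 = -9, σ_2 = 0.
On [-2, -1], g'(x) = b_0 + 2c_0·(x + 2) + 3d_0·(x + 2)² with b_0 = Δ_0 - h_0(2σ_0 + σ_1)/6 = 17/2, c_0 = σ_0/2 = 0, d_0 = (σ_1 - σ_0)/(6h_0) = -3/2. So g'(-2) = 17/2.

8.5000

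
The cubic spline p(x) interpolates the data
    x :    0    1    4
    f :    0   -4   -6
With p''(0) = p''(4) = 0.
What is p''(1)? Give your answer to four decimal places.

Let M_i = p''(x_i). Step sizes h_i = 1, 3; slopes of the chords Δ_i = (y_(i+1) - y_i)/h_i = -4, -2/3.
  1·M_0 + 8·M_1 + 3·M_2 = 6(Δ_1 - Δ_0) = 20
Natural end conditions: M_0 = M_2 = 0.
Solving the tridiagonal system: M_0 = 0, M_1 = 5/2, M_2 = 0.

2.5000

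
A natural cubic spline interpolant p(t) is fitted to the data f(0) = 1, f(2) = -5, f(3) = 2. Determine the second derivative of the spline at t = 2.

10

With M_i denoting the second derivative at x_i, h_i = 2, 1, and Δ_i = (y_(i+1) − y_i)/h_i = -3, 7:
  2·M_0 + 6·M_1 + 1·M_2 = 6(Δ_1 - Δ_0) = 60
Natural end conditions: M_0 = M_2 = 0.
Hence M_0 = 0, M_1 = 10, M_2 = 0.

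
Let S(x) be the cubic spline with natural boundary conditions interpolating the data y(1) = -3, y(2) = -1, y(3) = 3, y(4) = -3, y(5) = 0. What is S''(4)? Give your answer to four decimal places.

Let M_i = S''(x_i). Step sizes h_i = 1, 1, 1, 1; slopes of the chords Δ_i = (y_(i+1) - y_i)/h_i = 2, 4, -6, 3.
  1·M_0 + 4·M_1 + 1·M_2 = 6(Δ_1 - Δ_0) = 12
  1·M_1 + 4·M_2 + 1·M_3 = 6(Δ_2 - Δ_1) = -60
  1·M_2 + 4·M_3 + 1·M_4 = 6(Δ_3 - Δ_2) = 54
Natural end conditions: M_0 = M_4 = 0.
Hence M_0 = 0, M_1 = 237/28, M_2 = -153/7, M_3 = 531/28, M_4 = 0.

18.9643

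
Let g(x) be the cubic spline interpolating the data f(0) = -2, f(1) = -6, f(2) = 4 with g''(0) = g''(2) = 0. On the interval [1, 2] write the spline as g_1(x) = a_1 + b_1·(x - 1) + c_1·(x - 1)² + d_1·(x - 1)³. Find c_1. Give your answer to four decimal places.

Let M_i = g''(x_i). Step sizes h_i = 1, 1; slopes of the chords Δ_i = (y_(i+1) - y_i)/h_i = -4, 10.
  1·M_0 + 4·M_1 + 1·M_2 = 6(Δ_1 - Δ_0) = 84
Natural end conditions: M_0 = M_2 = 0.
Solving the tridiagonal system: M_0 = 0, M_1 = 21, M_2 = 0.
On [1, 2], with g_1(x) = a_1 + b_1·(x - 1) + c_1·(x - 1)² + d_1·(x - 1)³: c_1 = M_1/2 = 21/2, d_1 = (M_2 - M_1)/(6h_1) = -7/2, b_1 = Δ_1 - h_1(2M_1 + M_2)/6 = 3.

10.5000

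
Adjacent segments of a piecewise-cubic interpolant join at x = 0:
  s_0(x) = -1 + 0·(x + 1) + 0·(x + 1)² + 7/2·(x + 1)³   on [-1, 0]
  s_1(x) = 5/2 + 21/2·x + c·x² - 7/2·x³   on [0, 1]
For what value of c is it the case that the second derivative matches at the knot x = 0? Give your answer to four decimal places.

s_0''(x) = 0 + 21·(x + 1), so s_0''(0) = 21. On the right, s_1''(0) = 2c, so c = 21/2.

10.5000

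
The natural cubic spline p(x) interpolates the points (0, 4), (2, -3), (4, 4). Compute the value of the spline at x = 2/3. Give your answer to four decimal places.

Put m_i = p'' at the i-th knot. Here h = (2, 2) and Δ = (-7/2, 7/2), so the interior equations h_(i-1)·m_(i-1) + 2(h_(i-1)+h_i)·m_i + h_i·m_(i+1) = 6(Δ_i − Δ_(i-1)) read
  2·m_0 + 8·m_1 + 2·m_2 = 6(Δ_1 - Δ_0) = 42
Natural end conditions: m_0 = m_2 = 0.
Solving the tridiagonal system: m_0 = 0, m_1 = 21/4, m_2 = 0.
On [0, 2], p(x) = 4 - 21/4·x + 0·x² + 7/16·x³.
With x = 2/3: p(2/3) = 17/27.

0.6296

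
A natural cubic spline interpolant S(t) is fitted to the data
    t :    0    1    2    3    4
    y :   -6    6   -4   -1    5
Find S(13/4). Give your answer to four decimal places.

0.6699

Put M_i = S'' at the i-th knot. Here h = (1, 1, 1, 1) and Δ = (12, -10, 3, 6), so the interior equations h_(i-1)·M_(i-1) + 2(h_(i-1)+h_i)·M_i + h_i·M_(i+1) = 6(Δ_i − Δ_(i-1)) read
  1·M_0 + 4·M_1 + 1·M_2 = 6(Δ_1 - Δ_0) = -132
  1·M_1 + 4·M_2 + 1·M_3 = 6(Δ_2 - Δ_1) = 78
  1·M_2 + 4·M_3 + 1·M_4 = 6(Δ_3 - Δ_2) = 18
Natural end conditions: M_0 = M_4 = 0.
Forward elimination and back-substitution give M_0 = 0, M_1 = -1137/28, M_2 = 213/7, M_3 = -87/28, M_4 = 0.
On [3, 4], S(t) = -1 + 197/28·(t - 3) - 87/56·(t - 3)² + 29/56·(t - 3)³.
With (t - 3) = 1/4: S(13/4) = 343/512.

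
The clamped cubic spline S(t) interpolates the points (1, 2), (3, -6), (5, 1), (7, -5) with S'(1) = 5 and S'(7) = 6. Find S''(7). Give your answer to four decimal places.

Put M_i = S'' at the i-th knot. Here h = (2, 2, 2) and Δ = (-4, 7/2, -3), so the interior equations h_(i-1)·M_(i-1) + 2(h_(i-1)+h_i)·M_i + h_i·M_(i+1) = 6(Δ_i − Δ_(i-1)) read
  2·M_0 + 8·M_1 + 2·M_2 = 6(Δ_1 - Δ_0) = 45
  2·M_1 + 8·M_2 + 2·M_3 = 6(Δ_2 - Δ_1) = -39
Clamped end conditions give two more equations: 2h_0·M_0 + h_0·M_1 = 6(Δ_0 - S'(1)) = -54 and h_2·M_2 + 2h_2·M_3 = 6(S'(7) - Δ_2) = 54.
Forward elimination and back-substitution give M_0 = -617/30, M_1 = 212/15, M_2 = -202/15, M_3 = 607/30.

20.2333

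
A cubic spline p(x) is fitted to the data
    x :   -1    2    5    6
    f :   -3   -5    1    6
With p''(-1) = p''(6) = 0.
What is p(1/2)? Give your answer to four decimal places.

Put m_i = p'' at the i-th knot. Here h = (3, 3, 1) and Δ = (-2/3, 2, 5), so the interior equations h_(i-1)·m_(i-1) + 2(h_(i-1)+h_i)·m_i + h_i·m_(i+1) = 6(Δ_i − Δ_(i-1)) read
  3·m_0 + 12·m_1 + 3·m_2 = 6(Δ_1 - Δ_0) = 16
  3·m_1 + 8·m_2 + 1·m_3 = 6(Δ_2 - Δ_1) = 18
Natural end conditions: m_0 = m_3 = 0.
Solving: m_0 = 0, m_1 = 74/87, m_2 = 56/29, m_3 = 0.
On [-1, 2], p(x) = -3 - 95/87·(x + 1) + 0·(x + 1)² + 37/783·(x + 1)³.
With (x + 1) = 3/2: p(1/2) = -1039/232.

-4.4784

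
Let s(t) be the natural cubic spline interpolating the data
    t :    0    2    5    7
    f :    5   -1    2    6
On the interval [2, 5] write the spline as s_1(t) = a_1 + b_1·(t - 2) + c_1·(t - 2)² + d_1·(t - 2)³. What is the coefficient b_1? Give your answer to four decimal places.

-1.3736

Write M_i for s''(x_i). With h_i = 2, 3, 2 and divided differences Δ_i = -3, 1, 2, the continuity of s' gives the tridiagonal system
  2·M_0 + 10·M_1 + 3·M_2 = 6(Δ_1 - Δ_0) = 24
  3·M_1 + 10·M_2 + 2·M_3 = 6(Δ_2 - Δ_1) = 6
Natural end conditions: M_0 = M_3 = 0.
Forward elimination and back-substitution give M_0 = 0, M_1 = 222/91, M_2 = -12/91, M_3 = 0.
On [2, 5], with s_1(t) = a_1 + b_1·(t - 2) + c_1·(t - 2)² + d_1·(t - 2)³: c_1 = M_1/2 = 111/91, d_1 = (M_2 - M_1)/(6h_1) = -1/7, b_1 = Δ_1 - h_1(2M_1 + M_2)/6 = -125/91.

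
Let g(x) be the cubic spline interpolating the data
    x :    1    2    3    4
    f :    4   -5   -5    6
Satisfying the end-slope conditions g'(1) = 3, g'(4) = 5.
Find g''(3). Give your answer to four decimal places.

With M_i denoting the second derivative at x_i, h_i = 1, 1, 1, and Δ_i = (y_(i+1) − y_i)/h_i = -9, 0, 11:
  1·M_0 + 4·M_1 + 1·M_2 = 6(Δ_1 - Δ_0) = 54
  1·M_1 + 4·M_2 + 1·M_3 = 6(Δ_2 - Δ_1) = 66
Clamped end conditions give two more equations: 2h_0·M_0 + h_0·M_1 = 6(Δ_0 - g'(1)) = -72 and h_2·M_2 + 2h_2·M_3 = 6(g'(4) - Δ_2) = -36.
Hence M_0 = -694/15, M_1 = 308/15, M_2 = 272/15, M_3 = -406/15.

18.1333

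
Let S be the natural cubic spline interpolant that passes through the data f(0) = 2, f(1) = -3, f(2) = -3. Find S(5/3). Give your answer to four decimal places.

Put σ_i = S'' at the i-th knot. Here h = (1, 1) and Δ = (-5, 0), so the interior equations h_(i-1)·σ_(i-1) + 2(h_(i-1)+h_i)·σ_i + h_i·σ_(i+1) = 6(Δ_i − Δ_(i-1)) read
  1·σ_0 + 4·σ_1 + 1·σ_2 = 6(Δ_1 - Δ_0) = 30
Natural end conditions: σ_0 = σ_2 = 0.
Solving the tridiagonal system: σ_0 = 0, σ_1 = 15/2, σ_2 = 0.
On [1, 2], S(x) = -3 - 5/2·(x - 1) + 15/4·(x - 1)² - 5/4·(x - 1)³.
With (x - 1) = 2/3: S(5/3) = -91/27.

-3.3704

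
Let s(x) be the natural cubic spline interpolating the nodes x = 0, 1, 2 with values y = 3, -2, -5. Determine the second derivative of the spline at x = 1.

Put M_i = s'' at the i-th knot. Here h = (1, 1) and Δ = (-5, -3), so the interior equations h_(i-1)·M_(i-1) + 2(h_(i-1)+h_i)·M_i + h_i·M_(i+1) = 6(Δ_i − Δ_(i-1)) read
  1·M_0 + 4·M_1 + 1·M_2 = 6(Δ_1 - Δ_0) = 12
Natural end conditions: M_0 = M_2 = 0.
Solving the tridiagonal system: M_0 = 0, M_1 = 3, M_2 = 0.

3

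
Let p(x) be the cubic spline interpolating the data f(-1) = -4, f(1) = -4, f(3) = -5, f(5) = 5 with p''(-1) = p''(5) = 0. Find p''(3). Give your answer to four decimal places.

Write σ_i for p''(x_i). With h_i = 2, 2, 2 and divided differences Δ_i = 0, -1/2, 5, the continuity of p' gives the tridiagonal system
  2·σ_0 + 8·σ_1 + 2·σ_2 = 6(Δ_1 - Δ_0) = -3
  2·σ_1 + 8·σ_2 + 2·σ_3 = 6(Δ_2 - Δ_1) = 33
Natural end conditions: σ_0 = σ_3 = 0.
Forward elimination and back-substitution give σ_0 = 0, σ_1 = -3/2, σ_2 = 9/2, σ_3 = 0.

4.5000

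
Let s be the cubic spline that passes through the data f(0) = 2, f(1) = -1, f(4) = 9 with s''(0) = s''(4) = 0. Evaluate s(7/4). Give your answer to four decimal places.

Let M_i = s''(x_i). Step sizes h_i = 1, 3; slopes of the chords Δ_i = (y_(i+1) - y_i)/h_i = -3, 10/3.
  1·M_0 + 8·M_1 + 3·M_2 = 6(Δ_1 - Δ_0) = 38
Natural end conditions: M_0 = M_2 = 0.
Hence M_0 = 0, M_1 = 19/4, M_2 = 0.
On [1, 4], s(x) = -1 - 17/12·(x - 1) + 19/8·(x - 1)² - 19/72·(x - 1)³.
With (x - 1) = 3/4: s(7/4) = -429/512.

-0.8379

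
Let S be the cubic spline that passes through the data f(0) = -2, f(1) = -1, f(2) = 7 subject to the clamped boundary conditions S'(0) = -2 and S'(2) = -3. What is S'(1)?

Put M_i = S'' at the i-th knot. Here h = (1, 1) and Δ = (1, 8), so the interior equations h_(i-1)·M_(i-1) + 2(h_(i-1)+h_i)·M_i + h_i·M_(i+1) = 6(Δ_i − Δ_(i-1)) read
  1·M_0 + 4·M_1 + 1·M_2 = 6(Δ_1 - Δ_0) = 42
Clamped end conditions give two more equations: 2h_0·M_0 + h_0·M_1 = 6(Δ_0 - S'(0)) = 18 and h_1·M_1 + 2h_1·M_2 = 6(S'(2) - Δ_1) = -66.
Forward elimination and back-substitution give M_0 = -2, M_1 = 22, M_2 = -44.
On [1, 2], S'(t) = b_1 + 2c_1·(t - 1) + 3d_1·(t - 1)² with b_1 = Δ_1 - h_1(2M_1 + M_2)/6 = 8, c_1 = M_1/2 = 11, d_1 = (M_2 - M_1)/(6h_1) = -11. So S'(1) = 8.

8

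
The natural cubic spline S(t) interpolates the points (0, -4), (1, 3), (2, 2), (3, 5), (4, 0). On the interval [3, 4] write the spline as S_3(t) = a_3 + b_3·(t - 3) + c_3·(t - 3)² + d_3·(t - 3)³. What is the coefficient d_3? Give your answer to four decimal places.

2.5714

Let M_i = S''(x_i). Step sizes h_i = 1, 1, 1, 1; slopes of the chords Δ_i = (y_(i+1) - y_i)/h_i = 7, -1, 3, -5.
  1·M_0 + 4·M_1 + 1·M_2 = 6(Δ_1 - Δ_0) = -48
  1·M_1 + 4·M_2 + 1·M_3 = 6(Δ_2 - Δ_1) = 24
  1·M_2 + 4·M_3 + 1·M_4 = 6(Δ_3 - Δ_2) = -48
Natural end conditions: M_0 = M_4 = 0.
Forward elimination and back-substitution give M_0 = 0, M_1 = -108/7, M_2 = 96/7, M_3 = -108/7, M_4 = 0.
On [3, 4], with S_3(t) = a_3 + b_3·(t - 3) + c_3·(t - 3)² + d_3·(t - 3)³: c_3 = M_3/2 = -54/7, d_3 = (M_4 - M_3)/(6h_3) = 18/7, b_3 = Δ_3 - h_3(2M_3 + M_4)/6 = 1/7.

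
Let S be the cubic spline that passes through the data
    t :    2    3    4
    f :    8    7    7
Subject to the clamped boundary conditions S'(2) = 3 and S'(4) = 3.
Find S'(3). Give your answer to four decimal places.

-2.2500

Write M_i for S''(x_i). With h_i = 1, 1 and divided differences Δ_i = -1, 0, the continuity of S' gives the tridiagonal system
  1·M_0 + 4·M_1 + 1·M_2 = 6(Δ_1 - Δ_0) = 6
Clamped end conditions give two more equations: 2h_0·M_0 + h_0·M_1 = 6(Δ_0 - S'(2)) = -24 and h_1·M_1 + 2h_1·M_2 = 6(S'(4) - Δ_1) = 18.
Hence M_0 = -27/2, M_1 = 3, M_2 = 15/2.
On [3, 4], S'(t) = b_1 + 2c_1·(t - 3) + 3d_1·(t - 3)² with b_1 = Δ_1 - h_1(2M_1 + M_2)/6 = -9/4, c_1 = M_1/2 = 3/2, d_1 = (M_2 - M_1)/(6h_1) = 3/4. So S'(3) = -9/4.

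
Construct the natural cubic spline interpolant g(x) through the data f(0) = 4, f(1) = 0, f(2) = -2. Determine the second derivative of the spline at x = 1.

Put m_i = g'' at the i-th knot. Here h = (1, 1) and Δ = (-4, -2), so the interior equations h_(i-1)·m_(i-1) + 2(h_(i-1)+h_i)·m_i + h_i·m_(i+1) = 6(Δ_i − Δ_(i-1)) read
  1·m_0 + 4·m_1 + 1·m_2 = 6(Δ_1 - Δ_0) = 12
Natural end conditions: m_0 = m_2 = 0.
Solving the tridiagonal system: m_0 = 0, m_1 = 3, m_2 = 0.

3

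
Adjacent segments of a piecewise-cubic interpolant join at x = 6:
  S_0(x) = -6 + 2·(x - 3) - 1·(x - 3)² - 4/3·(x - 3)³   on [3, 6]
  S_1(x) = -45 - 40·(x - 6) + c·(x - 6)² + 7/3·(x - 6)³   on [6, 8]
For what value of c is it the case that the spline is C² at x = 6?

S_0''(x) = -2 - 8·(x - 3), so S_0''(6) = -26. On the right, S_1''(6) = 2c, so c = -13.

-13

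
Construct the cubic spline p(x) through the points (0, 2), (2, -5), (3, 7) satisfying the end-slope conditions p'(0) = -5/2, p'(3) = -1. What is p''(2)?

30

With M_i denoting the second derivative at x_i, h_i = 2, 1, and Δ_i = (y_(i+1) − y_i)/h_i = -7/2, 12:
  2·M_0 + 6·M_1 + 1·M_2 = 6(Δ_1 - Δ_0) = 93
Clamped end conditions give two more equations: 2h_0·M_0 + h_0·M_1 = 6(Δ_0 - p'(0)) = -6 and h_1·M_1 + 2h_1·M_2 = 6(p'(3) - Δ_1) = -78.
Hence M_0 = -33/2, M_1 = 30, M_2 = -54.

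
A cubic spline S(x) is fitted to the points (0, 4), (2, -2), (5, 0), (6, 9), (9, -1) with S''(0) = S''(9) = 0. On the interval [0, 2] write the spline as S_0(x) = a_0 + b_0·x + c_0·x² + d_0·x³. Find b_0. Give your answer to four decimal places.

-2.9785

Let M_i = S''(x_i). Step sizes h_i = 2, 3, 1, 3; slopes of the chords Δ_i = (y_(i+1) - y_i)/h_i = -3, 2/3, 9, -10/3.
  2·M_0 + 10·M_1 + 3·M_2 = 6(Δ_1 - Δ_0) = 22
  3·M_1 + 8·M_2 + 1·M_3 = 6(Δ_2 - Δ_1) = 50
  1·M_2 + 8·M_3 + 3·M_4 = 6(Δ_3 - Δ_2) = -74
Natural end conditions: M_0 = M_4 = 0.
Solving the tridiagonal system: M_0 = 0, M_1 = -2/31, M_2 = 234/31, M_3 = -316/31, M_4 = 0.
On [0, 2], with S_0(x) = a_0 + b_0·x + c_0·x² + d_0·x³: c_0 = M_0/2 = 0, d_0 = (M_1 - M_0)/(6h_0) = -1/186, b_0 = Δ_0 - h_0(2M_0 + M_1)/6 = -277/93.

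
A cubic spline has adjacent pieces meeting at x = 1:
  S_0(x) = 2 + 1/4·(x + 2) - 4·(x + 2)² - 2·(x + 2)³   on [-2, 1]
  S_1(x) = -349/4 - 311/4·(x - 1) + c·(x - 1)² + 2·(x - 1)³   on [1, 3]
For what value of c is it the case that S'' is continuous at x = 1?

S_0''(x) = -8 - 12·(x + 2), so S_0''(1) = -44. On the right, S_1''(1) = 2c, so c = -22.

-22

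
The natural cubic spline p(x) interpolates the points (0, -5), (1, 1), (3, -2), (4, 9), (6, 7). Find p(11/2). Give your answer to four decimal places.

Let m_i = p''(x_i). Step sizes h_i = 1, 2, 1, 2; slopes of the chords Δ_i = (y_(i+1) - y_i)/h_i = 6, -3/2, 11, -1.
  1·m_0 + 6·m_1 + 2·m_2 = 6(Δ_1 - Δ_0) = -45
  2·m_1 + 6·m_2 + 1·m_3 = 6(Δ_2 - Δ_1) = 75
  1·m_2 + 6·m_3 + 2·m_4 = 6(Δ_3 - Δ_2) = -72
Natural end conditions: m_0 = m_4 = 0.
Solving the tridiagonal system: m_0 = 0, m_1 = -873/62, m_2 = 612/31, m_3 = -474/31, m_4 = 0.
On [4, 6], p(x) = 9 + 285/31·(x - 4) - 237/31·(x - 4)² + 79/62·(x - 4)³.
With (x - 4) = 3/2: p(11/2) = 4905/496.

9.8891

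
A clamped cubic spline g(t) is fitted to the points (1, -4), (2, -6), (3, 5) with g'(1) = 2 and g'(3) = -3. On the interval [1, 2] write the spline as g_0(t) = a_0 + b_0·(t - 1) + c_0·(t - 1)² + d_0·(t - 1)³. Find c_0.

-17

Let M_i = g''(x_i). Step sizes h_i = 1, 1; slopes of the chords Δ_i = (y_(i+1) - y_i)/h_i = -2, 11.
  1·M_0 + 4·M_1 + 1·M_2 = 6(Δ_1 - Δ_0) = 78
Clamped end conditions give two more equations: 2h_0·M_0 + h_0·M_1 = 6(Δ_0 - g'(1)) = -24 and h_1·M_1 + 2h_1·M_2 = 6(g'(3) - Δ_1) = -84.
Hence M_0 = -34, M_1 = 44, M_2 = -64.
On [1, 2], with g_0(t) = a_0 + b_0·(t - 1) + c_0·(t - 1)² + d_0·(t - 1)³: c_0 = M_0/2 = -17, d_0 = (M_1 - M_0)/(6h_0) = 13, b_0 = Δ_0 - h_0(2M_0 + M_1)/6 = 2.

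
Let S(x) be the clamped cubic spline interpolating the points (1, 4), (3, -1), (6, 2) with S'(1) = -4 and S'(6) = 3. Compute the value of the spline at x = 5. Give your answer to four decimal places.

-0.3444

With M_i denoting the second derivative at x_i, h_i = 2, 3, and Δ_i = (y_(i+1) − y_i)/h_i = -5/2, 1:
  2·M_0 + 10·M_1 + 3·M_2 = 6(Δ_1 - Δ_0) = 21
Clamped end conditions give two more equations: 2h_0·M_0 + h_0·M_1 = 6(Δ_0 - S'(1)) = 9 and h_1·M_1 + 2h_1·M_2 = 6(S'(6) - Δ_1) = 12.
Solving the tridiagonal system: M_0 = 31/20, M_1 = 7/5, M_2 = 13/10.
On [3, 6], S(x) = -1 - 21/20·(x - 3) + 7/10·(x - 3)² - 1/180·(x - 3)³.
With (x - 3) = 2: S(5) = -31/90.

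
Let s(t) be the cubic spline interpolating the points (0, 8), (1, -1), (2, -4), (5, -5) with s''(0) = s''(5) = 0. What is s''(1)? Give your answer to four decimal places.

8.7742

Let M_i = s''(x_i). Step sizes h_i = 1, 1, 3; slopes of the chords Δ_i = (y_(i+1) - y_i)/h_i = -9, -3, -1/3.
  1·M_0 + 4·M_1 + 1·M_2 = 6(Δ_1 - Δ_0) = 36
  1·M_1 + 8·M_2 + 3·M_3 = 6(Δ_2 - Δ_1) = 16
Natural end conditions: M_0 = M_3 = 0.
Solving: M_0 = 0, M_1 = 272/31, M_2 = 28/31, M_3 = 0.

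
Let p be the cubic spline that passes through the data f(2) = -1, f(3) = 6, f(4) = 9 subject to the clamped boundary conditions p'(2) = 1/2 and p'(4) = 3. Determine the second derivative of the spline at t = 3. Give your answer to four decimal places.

Let m_i = p''(x_i). Step sizes h_i = 1, 1; slopes of the chords Δ_i = (y_(i+1) - y_i)/h_i = 7, 3.
  1·m_0 + 4·m_1 + 1·m_2 = 6(Δ_1 - Δ_0) = -24
Clamped end conditions give two more equations: 2h_0·m_0 + h_0·m_1 = 6(Δ_0 - p'(2)) = 39 and h_1·m_1 + 2h_1·m_2 = 6(p'(4) - Δ_1) = 0.
Solving: m_0 = 107/4, m_1 = -29/2, m_2 = 29/4.

-14.5000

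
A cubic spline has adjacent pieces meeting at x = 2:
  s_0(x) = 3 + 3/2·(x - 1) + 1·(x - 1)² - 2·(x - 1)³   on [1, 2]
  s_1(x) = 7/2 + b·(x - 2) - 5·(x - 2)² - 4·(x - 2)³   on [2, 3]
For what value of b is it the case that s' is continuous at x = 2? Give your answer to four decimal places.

s_0'(x) = 3/2 + 2·(x - 1) - 6·(x - 1)², so s_0'(2) = -5/2. On the right, s_1'(2) = b, so b = -5/2.

-2.5000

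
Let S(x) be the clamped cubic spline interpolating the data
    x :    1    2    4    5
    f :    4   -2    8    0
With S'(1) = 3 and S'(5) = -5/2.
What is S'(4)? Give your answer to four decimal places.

-4.0286

With M_i denoting the second derivative at x_i, h_i = 1, 2, 1, and Δ_i = (y_(i+1) − y_i)/h_i = -6, 5, -8:
  1·M_0 + 6·M_1 + 2·M_2 = 6(Δ_1 - Δ_0) = 66
  2·M_1 + 6·M_2 + 1·M_3 = 6(Δ_2 - Δ_1) = -78
Clamped end conditions give two more equations: 2h_0·M_0 + h_0·M_1 = 6(Δ_0 - S'(1)) = -54 and h_2·M_2 + 2h_2·M_3 = 6(S'(5) - Δ_2) = 33.
Forward elimination and back-substitution give M_0 = -1412/35, M_1 = 934/35, M_2 = -941/35, M_3 = 1048/35.
On [4, 5], S'(x) = b_2 + 2c_2·(x - 4) + 3d_2·(x - 4)² with b_2 = Δ_2 - h_2(2M_2 + M_3)/6 = -141/35, c_2 = M_2/2 = -941/70, d_2 = (M_3 - M_2)/(6h_2) = 663/70. So S'(4) = -141/35.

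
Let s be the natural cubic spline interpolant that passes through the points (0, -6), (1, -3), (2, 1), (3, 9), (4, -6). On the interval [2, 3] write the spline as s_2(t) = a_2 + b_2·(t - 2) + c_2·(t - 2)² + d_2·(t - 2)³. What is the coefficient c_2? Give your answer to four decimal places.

Put M_i = s'' at the i-th knot. Here h = (1, 1, 1, 1) and Δ = (3, 4, 8, -15), so the interior equations h_(i-1)·M_(i-1) + 2(h_(i-1)+h_i)·M_i + h_i·M_(i+1) = 6(Δ_i − Δ_(i-1)) read
  1·M_0 + 4·M_1 + 1·M_2 = 6(Δ_1 - Δ_0) = 6
  1·M_1 + 4·M_2 + 1·M_3 = 6(Δ_2 - Δ_1) = 24
  1·M_2 + 4·M_3 + 1·M_4 = 6(Δ_3 - Δ_2) = -138
Natural end conditions: M_0 = M_4 = 0.
Forward elimination and back-substitution give M_0 = 0, M_1 = -18/7, M_2 = 114/7, M_3 = -270/7, M_4 = 0.
On [2, 3], with s_2(t) = a_2 + b_2·(t - 2) + c_2·(t - 2)² + d_2·(t - 2)³: c_2 = M_2/2 = 57/7, d_2 = (M_3 - M_2)/(6h_2) = -64/7, b_2 = Δ_2 - h_2(2M_2 + M_3)/6 = 9.

8.1429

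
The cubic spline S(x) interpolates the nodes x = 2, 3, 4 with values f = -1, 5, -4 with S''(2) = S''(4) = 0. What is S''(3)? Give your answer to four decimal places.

-22.5000

Write M_i for S''(x_i). With h_i = 1, 1 and divided differences Δ_i = 6, -9, the continuity of S' gives the tridiagonal system
  1·M_0 + 4·M_1 + 1·M_2 = 6(Δ_1 - Δ_0) = -90
Natural end conditions: M_0 = M_2 = 0.
Hence M_0 = 0, M_1 = -45/2, M_2 = 0.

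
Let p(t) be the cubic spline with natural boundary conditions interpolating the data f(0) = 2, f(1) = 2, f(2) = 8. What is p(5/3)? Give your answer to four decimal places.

5.5556

Put M_i = p'' at the i-th knot. Here h = (1, 1) and Δ = (0, 6), so the interior equations h_(i-1)·M_(i-1) + 2(h_(i-1)+h_i)·M_i + h_i·M_(i+1) = 6(Δ_i − Δ_(i-1)) read
  1·M_0 + 4·M_1 + 1·M_2 = 6(Δ_1 - Δ_0) = 36
Natural end conditions: M_0 = M_2 = 0.
Forward elimination and back-substitution give M_0 = 0, M_1 = 9, M_2 = 0.
On [1, 2], p(t) = 2 + 3·(t - 1) + 9/2·(t - 1)² - 3/2·(t - 1)³.
With (t - 1) = 2/3: p(5/3) = 50/9.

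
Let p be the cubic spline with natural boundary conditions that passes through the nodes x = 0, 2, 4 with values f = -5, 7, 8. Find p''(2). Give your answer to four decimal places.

-4.1250

Let σ_i = p''(x_i). Step sizes h_i = 2, 2; slopes of the chords Δ_i = (y_(i+1) - y_i)/h_i = 6, 1/2.
  2·σ_0 + 8·σ_1 + 2·σ_2 = 6(Δ_1 - Δ_0) = -33
Natural end conditions: σ_0 = σ_2 = 0.
Hence σ_0 = 0, σ_1 = -33/8, σ_2 = 0.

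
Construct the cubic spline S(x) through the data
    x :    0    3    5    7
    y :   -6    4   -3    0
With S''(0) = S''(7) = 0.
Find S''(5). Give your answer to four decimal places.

5.0263

Put m_i = S'' at the i-th knot. Here h = (3, 2, 2) and Δ = (10/3, -7/2, 3/2), so the interior equations h_(i-1)·m_(i-1) + 2(h_(i-1)+h_i)·m_i + h_i·m_(i+1) = 6(Δ_i − Δ_(i-1)) read
  3·m_0 + 10·m_1 + 2·m_2 = 6(Δ_1 - Δ_0) = -41
  2·m_1 + 8·m_2 + 2·m_3 = 6(Δ_2 - Δ_1) = 30
Natural end conditions: m_0 = m_3 = 0.
Forward elimination and back-substitution give m_0 = 0, m_1 = -97/19, m_2 = 191/38, m_3 = 0.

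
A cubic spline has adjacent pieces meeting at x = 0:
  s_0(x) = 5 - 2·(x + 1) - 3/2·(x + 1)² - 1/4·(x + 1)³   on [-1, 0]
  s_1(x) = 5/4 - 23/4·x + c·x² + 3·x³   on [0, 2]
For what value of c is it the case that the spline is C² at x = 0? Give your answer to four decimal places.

-2.2500

s_0''(x) = -3 - 3/2·(x + 1), so s_0''(0) = -9/2. On the right, s_1''(0) = 2c, so c = -9/4.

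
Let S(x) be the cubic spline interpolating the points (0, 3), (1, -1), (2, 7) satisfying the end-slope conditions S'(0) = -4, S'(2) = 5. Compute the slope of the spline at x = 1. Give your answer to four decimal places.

2.7500

Put M_i = S'' at the i-th knot. Here h = (1, 1) and Δ = (-4, 8), so the interior equations h_(i-1)·M_(i-1) + 2(h_(i-1)+h_i)·M_i + h_i·M_(i+1) = 6(Δ_i − Δ_(i-1)) read
  1·M_0 + 4·M_1 + 1·M_2 = 6(Δ_1 - Δ_0) = 72
Clamped end conditions give two more equations: 2h_0·M_0 + h_0·M_1 = 6(Δ_0 - S'(0)) = 0 and h_1·M_1 + 2h_1·M_2 = 6(S'(2) - Δ_1) = -18.
Solving: M_0 = -27/2, M_1 = 27, M_2 = -45/2.
On [1, 2], S'(x) = b_1 + 2c_1·(x - 1) + 3d_1·(x - 1)² with b_1 = Δ_1 - h_1(2M_1 + M_2)/6 = 11/4, c_1 = M_1/2 = 27/2, d_1 = (M_2 - M_1)/(6h_1) = -33/4. So S'(1) = 11/4.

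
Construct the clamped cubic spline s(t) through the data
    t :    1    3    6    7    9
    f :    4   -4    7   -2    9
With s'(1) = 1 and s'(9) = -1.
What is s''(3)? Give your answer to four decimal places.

12.5441

With M_i denoting the second derivative at x_i, h_i = 2, 3, 1, 2, and Δ_i = (y_(i+1) − y_i)/h_i = -4, 11/3, -9, 11/2:
  2·M_0 + 10·M_1 + 3·M_2 = 6(Δ_1 - Δ_0) = 46
  3·M_1 + 8·M_2 + 1·M_3 = 6(Δ_2 - Δ_1) = -76
  1·M_2 + 6·M_3 + 2·M_4 = 6(Δ_3 - Δ_2) = 87
Clamped end conditions give two more equations: 2h_0·M_0 + h_0·M_1 = 6(Δ_0 - s'(1)) = -30 and h_3·M_3 + 2h_3·M_4 = 6(s'(9) - Δ_3) = -39.
Forward elimination and back-substitution give M_0 = -1873/136, M_1 = 853/68, M_2 = -3529/204, M_3 = 5051/204, M_4 = -9029/408.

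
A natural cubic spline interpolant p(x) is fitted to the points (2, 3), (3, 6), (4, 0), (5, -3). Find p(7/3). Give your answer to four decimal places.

With M_i denoting the second derivative at x_i, h_i = 1, 1, 1, and Δ_i = (y_(i+1) − y_i)/h_i = 3, -6, -3:
  1·M_0 + 4·M_1 + 1·M_2 = 6(Δ_1 - Δ_0) = -54
  1·M_1 + 4·M_2 + 1·M_3 = 6(Δ_2 - Δ_1) = 18
Natural end conditions: M_0 = M_3 = 0.
Hence M_0 = 0, M_1 = -78/5, M_2 = 42/5, M_3 = 0.
On [2, 3], p(x) = 3 + 28/5·(x - 2) + 0·(x - 2)² - 13/5·(x - 2)³.
With (x - 2) = 1/3: p(7/3) = 644/135.

4.7704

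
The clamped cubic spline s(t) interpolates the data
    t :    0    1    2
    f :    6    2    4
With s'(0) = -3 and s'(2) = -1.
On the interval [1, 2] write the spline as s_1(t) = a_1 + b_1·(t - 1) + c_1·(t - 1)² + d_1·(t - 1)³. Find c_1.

8

Write σ_i for s''(x_i). With h_i = 1, 1 and divided differences Δ_i = -4, 2, the continuity of s' gives the tridiagonal system
  1·σ_0 + 4·σ_1 + 1·σ_2 = 6(Δ_1 - Δ_0) = 36
Clamped end conditions give two more equations: 2h_0·σ_0 + h_0·σ_1 = 6(Δ_0 - s'(0)) = -6 and h_1·σ_1 + 2h_1·σ_2 = 6(s'(2) - Δ_1) = -18.
Solving the tridiagonal system: σ_0 = -11, σ_1 = 16, σ_2 = -17.
On [1, 2], with s_1(t) = a_1 + b_1·(t - 1) + c_1·(t - 1)² + d_1·(t - 1)³: c_1 = σ_1/2 = 8, d_1 = (σ_2 - σ_1)/(6h_1) = -11/2, b_1 = Δ_1 - h_1(2σ_1 + σ_2)/6 = -1/2.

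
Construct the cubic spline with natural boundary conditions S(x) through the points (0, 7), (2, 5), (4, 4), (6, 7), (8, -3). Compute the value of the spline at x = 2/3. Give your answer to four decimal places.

6.4074

Write m_i for S''(x_i). With h_i = 2, 2, 2, 2 and divided differences Δ_i = -1, -1/2, 3/2, -5, the continuity of S' gives the tridiagonal system
  2·m_0 + 8·m_1 + 2·m_2 = 6(Δ_1 - Δ_0) = 3
  2·m_1 + 8·m_2 + 2·m_3 = 6(Δ_2 - Δ_1) = 12
  2·m_2 + 8·m_3 + 2·m_4 = 6(Δ_3 - Δ_2) = -39
Natural end conditions: m_0 = m_4 = 0.
Forward elimination and back-substitution give m_0 = 0, m_1 = -3/8, m_2 = 3, m_3 = -45/8, m_4 = 0.
On [0, 2], S(x) = 7 - 7/8·x + 0·x² - 1/32·x³.
With x = 2/3: S(2/3) = 173/27.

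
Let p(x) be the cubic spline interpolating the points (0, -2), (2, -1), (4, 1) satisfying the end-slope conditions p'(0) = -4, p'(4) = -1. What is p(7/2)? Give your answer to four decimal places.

1.1914

Write M_i for p''(x_i). With h_i = 2, 2 and divided differences Δ_i = 1/2, 1, the continuity of p' gives the tridiagonal system
  2·M_0 + 8·M_1 + 2·M_2 = 6(Δ_1 - Δ_0) = 3
Clamped end conditions give two more equations: 2h_0·M_0 + h_0·M_1 = 6(Δ_0 - p'(0)) = 27 and h_1·M_1 + 2h_1·M_2 = 6(p'(4) - Δ_1) = -12.
Hence M_0 = 57/8, M_1 = -3/4, M_2 = -21/8.
On [2, 4], p(x) = -1 + 19/8·(x - 2) - 3/8·(x - 2)² - 5/32·(x - 2)³.
With (x - 2) = 3/2: p(7/2) = 305/256.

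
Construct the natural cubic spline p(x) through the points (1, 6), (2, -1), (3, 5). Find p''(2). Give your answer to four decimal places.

Write m_i for p''(x_i). With h_i = 1, 1 and divided differences Δ_i = -7, 6, the continuity of p' gives the tridiagonal system
  1·m_0 + 4·m_1 + 1·m_2 = 6(Δ_1 - Δ_0) = 78
Natural end conditions: m_0 = m_2 = 0.
Solving: m_0 = 0, m_1 = 39/2, m_2 = 0.

19.5000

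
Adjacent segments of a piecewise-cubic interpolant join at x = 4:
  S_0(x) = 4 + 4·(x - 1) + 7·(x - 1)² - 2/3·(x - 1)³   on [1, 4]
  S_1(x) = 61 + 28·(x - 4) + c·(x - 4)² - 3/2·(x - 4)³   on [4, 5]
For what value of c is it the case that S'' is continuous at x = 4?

1

S_0''(x) = 14 - 4·(x - 1), so S_0''(4) = 2. On the right, S_1''(4) = 2c, so c = 1.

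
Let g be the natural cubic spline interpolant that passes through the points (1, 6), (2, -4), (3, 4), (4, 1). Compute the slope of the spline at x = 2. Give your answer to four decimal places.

With σ_i denoting the second derivative at x_i, h_i = 1, 1, 1, and Δ_i = (y_(i+1) − y_i)/h_i = -10, 8, -3:
  1·σ_0 + 4·σ_1 + 1·σ_2 = 6(Δ_1 - Δ_0) = 108
  1·σ_1 + 4·σ_2 + 1·σ_3 = 6(Δ_2 - Δ_1) = -66
Natural end conditions: σ_0 = σ_3 = 0.
Solving the tridiagonal system: σ_0 = 0, σ_1 = 166/5, σ_2 = -124/5, σ_3 = 0.
On [2, 3], g'(x) = b_1 + 2c_1·(x - 2) + 3d_1·(x - 2)² with b_1 = Δ_1 - h_1(2σ_1 + σ_2)/6 = 16/15, c_1 = σ_1/2 = 83/5, d_1 = (σ_2 - σ_1)/(6h_1) = -29/3. So g'(2) = 16/15.

1.0667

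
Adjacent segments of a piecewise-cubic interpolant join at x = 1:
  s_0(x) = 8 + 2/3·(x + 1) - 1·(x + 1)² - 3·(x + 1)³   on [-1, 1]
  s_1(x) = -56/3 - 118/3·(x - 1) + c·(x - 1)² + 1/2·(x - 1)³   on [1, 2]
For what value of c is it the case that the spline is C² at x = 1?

s_0''(x) = -2 - 18·(x + 1), so s_0''(1) = -38. On the right, s_1''(1) = 2c, so c = -19.

-19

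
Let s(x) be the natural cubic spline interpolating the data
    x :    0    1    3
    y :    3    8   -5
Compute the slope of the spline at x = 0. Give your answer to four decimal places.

Write M_i for s''(x_i). With h_i = 1, 2 and divided differences Δ_i = 5, -13/2, the continuity of s' gives the tridiagonal system
  1·M_0 + 6·M_1 + 2·M_2 = 6(Δ_1 - Δ_0) = -69
Natural end conditions: M_0 = M_2 = 0.
Solving: M_0 = 0, M_1 = -23/2, M_2 = 0.
On [0, 1], s'(x) = b_0 + 2c_0·x + 3d_0·x² with b_0 = Δ_0 - h_0(2M_0 + M_1)/6 = 83/12, c_0 = M_0/2 = 0, d_0 = (M_1 - M_0)/(6h_0) = -23/12. So s'(0) = 83/12.

6.9167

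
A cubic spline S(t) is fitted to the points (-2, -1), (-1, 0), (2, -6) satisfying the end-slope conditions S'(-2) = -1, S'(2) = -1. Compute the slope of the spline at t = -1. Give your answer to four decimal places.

Write m_i for S''(x_i). With h_i = 1, 3 and divided differences Δ_i = 1, -2, the continuity of S' gives the tridiagonal system
  1·m_0 + 8·m_1 + 3·m_2 = 6(Δ_1 - Δ_0) = -18
Clamped end conditions give two more equations: 2h_0·m_0 + h_0·m_1 = 6(Δ_0 - S'(-2)) = 12 and h_1·m_1 + 2h_1·m_2 = 6(S'(2) - Δ_1) = 6.
Forward elimination and back-substitution give m_0 = 33/4, m_1 = -9/2, m_2 = 13/4.
On [-1, 2], S'(t) = b_1 + 2c_1·(t + 1) + 3d_1·(t + 1)² with b_1 = Δ_1 - h_1(2m_1 + m_2)/6 = 7/8, c_1 = m_1/2 = -9/4, d_1 = (m_2 - m_1)/(6h_1) = 31/72. So S'(-1) = 7/8.

0.8750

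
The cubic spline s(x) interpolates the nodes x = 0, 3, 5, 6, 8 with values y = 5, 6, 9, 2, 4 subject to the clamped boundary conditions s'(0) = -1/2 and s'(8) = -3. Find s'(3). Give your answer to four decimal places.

3.2682

Write σ_i for s''(x_i). With h_i = 3, 2, 1, 2 and divided differences Δ_i = 1/3, 3/2, -7, 1, the continuity of s' gives the tridiagonal system
  3·σ_0 + 10·σ_1 + 2·σ_2 = 6(Δ_1 - Δ_0) = 7
  2·σ_1 + 6·σ_2 + 1·σ_3 = 6(Δ_2 - Δ_1) = -51
  1·σ_2 + 6·σ_3 + 2·σ_4 = 6(Δ_3 - Δ_2) = 48
Clamped end conditions give two more equations: 2h_0·σ_0 + h_0·σ_1 = 6(Δ_0 - s'(0)) = 5 and h_3·σ_3 + 2h_3·σ_4 = 6(s'(8) - Δ_3) = -24.
Hence σ_0 = -383/453, σ_1 = 507/151, σ_2 = -1815/151, σ_3 = 2175/151, σ_4 = -3987/302.
On [3, 5], s'(x) = b_1 + 2c_1·(x - 3) + 3d_1·(x - 3)² with b_1 = Δ_1 - h_1(2σ_1 + σ_2)/6 = 987/302, c_1 = σ_1/2 = 507/302, d_1 = (σ_2 - σ_1)/(6h_1) = -387/302. So s'(3) = 987/302.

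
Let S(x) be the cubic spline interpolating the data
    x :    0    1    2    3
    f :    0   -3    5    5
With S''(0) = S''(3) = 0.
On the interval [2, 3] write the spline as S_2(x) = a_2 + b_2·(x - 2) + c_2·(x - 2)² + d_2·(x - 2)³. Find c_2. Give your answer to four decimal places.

Put m_i = S'' at the i-th knot. Here h = (1, 1, 1) and Δ = (-3, 8, 0), so the interior equations h_(i-1)·m_(i-1) + 2(h_(i-1)+h_i)·m_i + h_i·m_(i+1) = 6(Δ_i − Δ_(i-1)) read
  1·m_0 + 4·m_1 + 1·m_2 = 6(Δ_1 - Δ_0) = 66
  1·m_1 + 4·m_2 + 1·m_3 = 6(Δ_2 - Δ_1) = -48
Natural end conditions: m_0 = m_3 = 0.
Solving the tridiagonal system: m_0 = 0, m_1 = 104/5, m_2 = -86/5, m_3 = 0.
On [2, 3], with S_2(x) = a_2 + b_2·(x - 2) + c_2·(x - 2)² + d_2·(x - 2)³: c_2 = m_2/2 = -43/5, d_2 = (m_3 - m_2)/(6h_2) = 43/15, b_2 = Δ_2 - h_2(2m_2 + m_3)/6 = 86/15.

-8.6000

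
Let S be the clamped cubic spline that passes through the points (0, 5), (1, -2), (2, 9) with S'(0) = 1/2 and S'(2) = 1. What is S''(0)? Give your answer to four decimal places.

-49.2500

Put m_i = S'' at the i-th knot. Here h = (1, 1) and Δ = (-7, 11), so the interior equations h_(i-1)·m_(i-1) + 2(h_(i-1)+h_i)·m_i + h_i·m_(i+1) = 6(Δ_i − Δ_(i-1)) read
  1·m_0 + 4·m_1 + 1·m_2 = 6(Δ_1 - Δ_0) = 108
Clamped end conditions give two more equations: 2h_0·m_0 + h_0·m_1 = 6(Δ_0 - S'(0)) = -45 and h_1·m_1 + 2h_1·m_2 = 6(S'(2) - Δ_1) = -60.
Solving: m_0 = -197/4, m_1 = 107/2, m_2 = -227/4.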